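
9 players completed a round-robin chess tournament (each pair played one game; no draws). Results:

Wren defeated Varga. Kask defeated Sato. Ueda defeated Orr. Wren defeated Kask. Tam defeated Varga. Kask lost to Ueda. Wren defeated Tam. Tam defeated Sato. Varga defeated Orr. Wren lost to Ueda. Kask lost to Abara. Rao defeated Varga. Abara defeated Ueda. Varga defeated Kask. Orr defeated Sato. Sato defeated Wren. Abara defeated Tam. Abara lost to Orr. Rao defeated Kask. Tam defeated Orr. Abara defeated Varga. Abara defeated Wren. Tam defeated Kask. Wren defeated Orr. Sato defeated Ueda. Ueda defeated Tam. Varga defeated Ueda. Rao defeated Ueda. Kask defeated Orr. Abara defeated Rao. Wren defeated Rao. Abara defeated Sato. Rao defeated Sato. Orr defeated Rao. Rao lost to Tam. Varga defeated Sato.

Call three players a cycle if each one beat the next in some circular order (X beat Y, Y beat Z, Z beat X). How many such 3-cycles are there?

20

Win totals: Sato 2, Ueda 4, Kask 2, Tam 5, Rao 4, Wren 5, Abara 7, Varga 4, Orr 3.
A player with w wins dominates both others in C(w,2) triples; summing gives 1 + 6 + 1 + 10 + 6 + 10 + 21 + 6 + 3 = 64 transitive triples.
Total triples C(9,3) = 84, so cyclic triples = 84 − 64 = 20.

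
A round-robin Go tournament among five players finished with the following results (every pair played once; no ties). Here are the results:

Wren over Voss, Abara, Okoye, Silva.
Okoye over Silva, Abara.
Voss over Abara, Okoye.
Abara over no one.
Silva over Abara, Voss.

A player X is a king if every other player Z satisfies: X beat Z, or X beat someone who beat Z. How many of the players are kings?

1

Silva cannot reach Wren in two steps.
Voss cannot reach Wren in two steps.
Okoye cannot reach Wren in two steps.
Wren reaches everyone (king).
Abara cannot reach Silva, Voss, Okoye, Wren in two steps.
Kings: Wren — 1.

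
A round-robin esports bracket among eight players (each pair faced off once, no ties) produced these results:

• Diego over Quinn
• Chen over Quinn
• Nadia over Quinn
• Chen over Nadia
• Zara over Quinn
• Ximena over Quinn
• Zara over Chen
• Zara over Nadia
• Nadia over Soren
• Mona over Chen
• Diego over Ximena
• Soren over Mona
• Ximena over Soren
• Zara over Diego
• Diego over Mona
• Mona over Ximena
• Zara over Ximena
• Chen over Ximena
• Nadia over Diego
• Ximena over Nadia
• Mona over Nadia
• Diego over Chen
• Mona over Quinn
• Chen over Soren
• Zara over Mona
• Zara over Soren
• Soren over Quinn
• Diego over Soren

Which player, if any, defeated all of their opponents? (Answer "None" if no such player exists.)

Zara

Zara has 7 wins out of 7 opponents — a perfect record.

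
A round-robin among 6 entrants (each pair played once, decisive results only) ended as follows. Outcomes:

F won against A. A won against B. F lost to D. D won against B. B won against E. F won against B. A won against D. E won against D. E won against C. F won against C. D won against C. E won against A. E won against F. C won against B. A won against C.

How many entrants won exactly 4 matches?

Win totals: A 3, B 1, C 1, D 3, E 4, F 3.
Exactly 4: E — 1 entrant.

1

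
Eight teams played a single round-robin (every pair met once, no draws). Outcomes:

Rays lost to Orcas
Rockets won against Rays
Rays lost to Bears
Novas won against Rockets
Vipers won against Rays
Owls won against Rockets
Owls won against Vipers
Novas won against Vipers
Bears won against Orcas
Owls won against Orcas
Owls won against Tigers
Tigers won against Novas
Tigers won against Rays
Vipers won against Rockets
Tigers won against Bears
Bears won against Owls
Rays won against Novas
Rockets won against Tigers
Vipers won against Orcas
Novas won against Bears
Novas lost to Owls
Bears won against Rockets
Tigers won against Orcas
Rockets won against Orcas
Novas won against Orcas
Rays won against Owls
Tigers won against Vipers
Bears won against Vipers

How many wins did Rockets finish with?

3

Rockets' results: beat Rays, Orcas, Tigers; lost to Vipers, Owls, Novas, Bears.
That is 3 wins.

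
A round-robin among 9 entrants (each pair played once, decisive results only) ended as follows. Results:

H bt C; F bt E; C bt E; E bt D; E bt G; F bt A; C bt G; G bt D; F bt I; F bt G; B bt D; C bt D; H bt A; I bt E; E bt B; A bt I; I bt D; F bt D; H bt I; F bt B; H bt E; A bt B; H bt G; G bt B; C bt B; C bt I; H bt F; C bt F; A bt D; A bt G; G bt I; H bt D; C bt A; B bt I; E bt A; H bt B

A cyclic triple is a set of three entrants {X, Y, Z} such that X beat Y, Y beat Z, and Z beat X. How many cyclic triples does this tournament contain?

Win totals: A 4, B 2, C 7, D 0, E 4, F 6, G 3, H 8, I 2.
An entrant with w wins dominates both others in C(w,2) triples; summing gives 6 + 1 + 21 + 0 + 6 + 15 + 3 + 28 + 1 = 81 transitive triples.
Total triples C(9,3) = 84, so cyclic triples = 84 − 81 = 3.

3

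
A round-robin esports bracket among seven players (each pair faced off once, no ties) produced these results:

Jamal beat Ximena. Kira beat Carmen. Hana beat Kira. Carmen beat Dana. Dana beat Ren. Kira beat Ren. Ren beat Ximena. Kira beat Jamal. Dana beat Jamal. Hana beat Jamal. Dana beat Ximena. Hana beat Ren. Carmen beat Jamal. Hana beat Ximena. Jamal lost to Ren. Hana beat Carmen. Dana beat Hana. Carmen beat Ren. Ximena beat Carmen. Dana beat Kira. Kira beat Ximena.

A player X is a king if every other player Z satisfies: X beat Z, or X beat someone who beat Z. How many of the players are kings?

3

Kira cannot reach Hana in two steps.
Ximena cannot reach Kira, Hana in two steps.
Jamal cannot reach Kira, Dana, Ren, Hana in two steps.
Carmen reaches everyone (king).
Dana reaches everyone (king).
Ren cannot reach Kira, Dana, Hana in two steps.
Hana reaches everyone (king).
Kings: Carmen, Dana, Hana — 3.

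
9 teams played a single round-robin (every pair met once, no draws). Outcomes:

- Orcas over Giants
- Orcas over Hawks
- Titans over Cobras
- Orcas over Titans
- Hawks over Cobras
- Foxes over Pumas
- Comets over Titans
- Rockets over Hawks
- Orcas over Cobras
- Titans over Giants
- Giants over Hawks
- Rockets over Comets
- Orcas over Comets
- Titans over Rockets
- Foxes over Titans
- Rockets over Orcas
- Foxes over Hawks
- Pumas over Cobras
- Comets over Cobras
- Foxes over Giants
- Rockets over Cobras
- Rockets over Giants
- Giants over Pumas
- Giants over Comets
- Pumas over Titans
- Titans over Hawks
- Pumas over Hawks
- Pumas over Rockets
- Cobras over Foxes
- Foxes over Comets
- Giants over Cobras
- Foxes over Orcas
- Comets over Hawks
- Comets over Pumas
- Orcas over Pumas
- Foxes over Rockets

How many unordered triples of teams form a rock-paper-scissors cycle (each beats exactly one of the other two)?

14

Win totals: Cobras 1, Rockets 5, Pumas 4, Comets 4, Foxes 7, Hawks 1, Titans 4, Giants 4, Orcas 6.
A team with w wins dominates both others in C(w,2) triples; summing gives 0 + 10 + 6 + 6 + 21 + 0 + 6 + 6 + 15 = 70 transitive triples.
Total triples C(9,3) = 84, so cyclic triples = 84 − 70 = 14.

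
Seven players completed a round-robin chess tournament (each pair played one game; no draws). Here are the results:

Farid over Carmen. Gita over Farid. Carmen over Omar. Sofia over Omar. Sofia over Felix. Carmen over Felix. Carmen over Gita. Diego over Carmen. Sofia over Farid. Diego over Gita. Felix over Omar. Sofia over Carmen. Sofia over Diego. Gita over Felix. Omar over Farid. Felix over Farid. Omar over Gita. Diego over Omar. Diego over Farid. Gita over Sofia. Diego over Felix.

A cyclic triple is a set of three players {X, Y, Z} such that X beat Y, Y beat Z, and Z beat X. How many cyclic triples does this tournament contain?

7

Win totals: Sofia 5, Felix 2, Farid 1, Gita 3, Omar 2, Carmen 3, Diego 5.
A player with w wins dominates both others in C(w,2) triples; summing gives 10 + 1 + 0 + 3 + 1 + 3 + 10 = 28 transitive triples.
Total triples C(7,3) = 35, so cyclic triples = 35 − 28 = 7.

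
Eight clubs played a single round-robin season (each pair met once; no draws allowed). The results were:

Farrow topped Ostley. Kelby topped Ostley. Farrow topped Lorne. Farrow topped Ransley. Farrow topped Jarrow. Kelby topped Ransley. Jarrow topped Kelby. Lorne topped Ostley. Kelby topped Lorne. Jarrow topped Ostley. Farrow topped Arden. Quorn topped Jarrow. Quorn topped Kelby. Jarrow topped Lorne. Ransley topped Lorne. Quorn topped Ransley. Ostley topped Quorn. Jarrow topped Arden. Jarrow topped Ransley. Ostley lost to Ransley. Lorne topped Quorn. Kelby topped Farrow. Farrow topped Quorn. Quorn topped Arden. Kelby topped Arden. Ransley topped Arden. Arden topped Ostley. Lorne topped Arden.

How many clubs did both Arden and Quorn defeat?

Arden beat: Ostley.
Quorn beat: Arden, Ransley, Jarrow, Kelby.
No one was beaten by both.

0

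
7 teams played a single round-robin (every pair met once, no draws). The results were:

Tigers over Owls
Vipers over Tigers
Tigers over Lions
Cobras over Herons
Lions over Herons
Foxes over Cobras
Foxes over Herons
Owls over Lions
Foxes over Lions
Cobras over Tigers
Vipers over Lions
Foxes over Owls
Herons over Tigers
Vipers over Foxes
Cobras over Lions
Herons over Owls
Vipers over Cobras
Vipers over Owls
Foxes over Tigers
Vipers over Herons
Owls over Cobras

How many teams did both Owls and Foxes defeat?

Owls beat: Lions, Cobras.
Foxes beat: Lions, Cobras, Herons, Tigers, Owls.
Both beat: Lions, Cobras — 2.

2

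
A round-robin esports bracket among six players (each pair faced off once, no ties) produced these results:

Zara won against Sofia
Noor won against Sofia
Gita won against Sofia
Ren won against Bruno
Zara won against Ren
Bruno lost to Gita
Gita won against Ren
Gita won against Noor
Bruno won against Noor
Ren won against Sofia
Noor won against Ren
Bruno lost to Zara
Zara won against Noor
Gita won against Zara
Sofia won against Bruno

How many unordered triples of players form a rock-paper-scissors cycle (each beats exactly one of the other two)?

2

Win totals: Noor 2, Gita 5, Ren 2, Bruno 1, Sofia 1, Zara 4.
A player with w wins dominates both others in C(w,2) triples; summing gives 1 + 10 + 1 + 0 + 0 + 6 = 18 transitive triples.
Total triples C(6,3) = 20, so cyclic triples = 20 − 18 = 2.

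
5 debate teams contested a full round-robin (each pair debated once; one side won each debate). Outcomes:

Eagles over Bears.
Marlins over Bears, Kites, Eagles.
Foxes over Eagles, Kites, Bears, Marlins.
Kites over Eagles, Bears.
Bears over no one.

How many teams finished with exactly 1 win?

Win totals: Bears 0, Kites 2, Marlins 3, Eagles 1, Foxes 4.
Exactly 1: Eagles — 1 team.

1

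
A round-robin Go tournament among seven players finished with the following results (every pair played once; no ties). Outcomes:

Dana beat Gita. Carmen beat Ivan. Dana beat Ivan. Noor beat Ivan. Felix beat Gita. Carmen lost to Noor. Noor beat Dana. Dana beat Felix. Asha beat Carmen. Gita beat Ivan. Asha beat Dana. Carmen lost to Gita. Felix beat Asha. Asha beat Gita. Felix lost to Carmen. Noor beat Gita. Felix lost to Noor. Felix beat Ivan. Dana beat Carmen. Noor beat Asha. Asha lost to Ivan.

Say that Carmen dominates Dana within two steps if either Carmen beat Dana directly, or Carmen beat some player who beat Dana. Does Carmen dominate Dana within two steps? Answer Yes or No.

No

Carmen did not beat Dana directly.
Carmen beat Ivan, Felix, but each of them lost to Dana. No two-step path.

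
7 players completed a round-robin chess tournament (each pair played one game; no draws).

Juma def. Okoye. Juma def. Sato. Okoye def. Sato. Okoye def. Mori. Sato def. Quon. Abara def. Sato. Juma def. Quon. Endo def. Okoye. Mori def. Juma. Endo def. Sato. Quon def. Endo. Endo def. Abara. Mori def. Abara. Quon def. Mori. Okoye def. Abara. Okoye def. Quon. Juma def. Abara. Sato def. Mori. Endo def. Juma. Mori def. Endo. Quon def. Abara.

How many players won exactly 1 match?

1

Win totals: Okoye 4, Endo 4, Quon 3, Juma 4, Mori 3, Abara 1, Sato 2.
Exactly 1: Abara — 1 player.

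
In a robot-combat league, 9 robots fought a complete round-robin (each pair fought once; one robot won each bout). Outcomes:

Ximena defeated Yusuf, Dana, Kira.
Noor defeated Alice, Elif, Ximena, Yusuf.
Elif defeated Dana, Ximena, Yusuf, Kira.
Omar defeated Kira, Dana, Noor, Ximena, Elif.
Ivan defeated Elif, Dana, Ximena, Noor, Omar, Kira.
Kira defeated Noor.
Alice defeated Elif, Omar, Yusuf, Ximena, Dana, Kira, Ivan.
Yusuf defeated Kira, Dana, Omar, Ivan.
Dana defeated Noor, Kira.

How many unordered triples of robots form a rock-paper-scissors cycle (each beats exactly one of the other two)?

16

Win totals: Elif 4, Dana 2, Noor 4, Ivan 6, Omar 5, Yusuf 4, Alice 7, Kira 1, Ximena 3.
A robot with w wins dominates both others in C(w,2) triples; summing gives 6 + 1 + 6 + 15 + 10 + 6 + 21 + 0 + 3 = 68 transitive triples.
Total triples C(9,3) = 84, so cyclic triples = 84 − 68 = 16.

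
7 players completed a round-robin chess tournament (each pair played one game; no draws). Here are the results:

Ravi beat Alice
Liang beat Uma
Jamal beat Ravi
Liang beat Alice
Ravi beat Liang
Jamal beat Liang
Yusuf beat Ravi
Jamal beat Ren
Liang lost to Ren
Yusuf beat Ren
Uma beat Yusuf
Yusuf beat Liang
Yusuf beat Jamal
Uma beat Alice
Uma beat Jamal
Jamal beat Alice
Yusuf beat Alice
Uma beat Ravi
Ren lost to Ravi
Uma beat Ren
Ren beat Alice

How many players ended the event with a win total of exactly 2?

2

Win totals: Jamal 4, Alice 0, Ravi 3, Ren 2, Uma 5, Yusuf 5, Liang 2.
Exactly 2: Ren, Liang — 2 players.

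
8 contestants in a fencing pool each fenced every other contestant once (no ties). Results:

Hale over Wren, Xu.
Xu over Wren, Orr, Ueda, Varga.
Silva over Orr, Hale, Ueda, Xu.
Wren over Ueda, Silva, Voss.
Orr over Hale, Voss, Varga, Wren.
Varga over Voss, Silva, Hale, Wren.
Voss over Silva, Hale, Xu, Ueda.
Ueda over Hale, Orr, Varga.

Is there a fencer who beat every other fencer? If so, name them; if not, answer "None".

Highest win total is Xu with 4 (out of 7 possible).
Xu lost to Hale, Voss, Silva, so no fencer went undefeated.

None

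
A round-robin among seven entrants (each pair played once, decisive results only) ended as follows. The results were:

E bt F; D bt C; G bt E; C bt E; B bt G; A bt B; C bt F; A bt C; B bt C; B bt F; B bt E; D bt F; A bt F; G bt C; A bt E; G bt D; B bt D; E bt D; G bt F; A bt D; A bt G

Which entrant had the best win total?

A

Win totals: A 6, B 5, C 2, D 2, E 2, F 0, G 4.
A leads with 6 wins (next highest: 5).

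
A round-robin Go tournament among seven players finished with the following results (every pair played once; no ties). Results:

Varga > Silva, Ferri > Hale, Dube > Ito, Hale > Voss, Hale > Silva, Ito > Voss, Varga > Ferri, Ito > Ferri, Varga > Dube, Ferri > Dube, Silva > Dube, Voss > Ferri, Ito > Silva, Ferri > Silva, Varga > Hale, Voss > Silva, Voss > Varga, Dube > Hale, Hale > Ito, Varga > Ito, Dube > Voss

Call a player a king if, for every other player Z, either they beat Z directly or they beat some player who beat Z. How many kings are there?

5

Ito reaches everyone (king).
Silva cannot reach Ferri, Varga in two steps.
Ferri cannot reach Varga in two steps.
Hale reaches everyone (king).
Dube reaches everyone (king).
Voss reaches everyone (king).
Varga reaches everyone (king).
Kings: Ito, Hale, Dube, Voss, Varga — 5.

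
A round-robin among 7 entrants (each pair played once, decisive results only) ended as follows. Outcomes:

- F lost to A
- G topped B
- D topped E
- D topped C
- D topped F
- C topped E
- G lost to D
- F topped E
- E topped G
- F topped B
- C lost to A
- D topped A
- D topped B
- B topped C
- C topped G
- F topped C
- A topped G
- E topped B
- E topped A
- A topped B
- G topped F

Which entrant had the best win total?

D

Win totals: A 4, B 1, C 2, D 6, E 3, F 3, G 2.
D leads with 6 wins (next highest: 4).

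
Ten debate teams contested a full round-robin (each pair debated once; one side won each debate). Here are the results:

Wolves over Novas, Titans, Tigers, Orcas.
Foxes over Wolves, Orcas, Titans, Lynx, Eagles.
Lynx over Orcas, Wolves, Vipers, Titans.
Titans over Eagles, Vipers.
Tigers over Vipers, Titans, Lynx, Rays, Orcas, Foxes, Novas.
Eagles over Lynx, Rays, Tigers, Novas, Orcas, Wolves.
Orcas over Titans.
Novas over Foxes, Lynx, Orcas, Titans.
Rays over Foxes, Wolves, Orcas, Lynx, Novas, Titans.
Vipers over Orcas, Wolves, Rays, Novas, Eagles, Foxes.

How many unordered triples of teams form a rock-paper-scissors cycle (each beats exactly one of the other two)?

25

Win totals: Tigers 7, Wolves 4, Vipers 6, Orcas 1, Eagles 6, Foxes 5, Lynx 4, Novas 4, Titans 2, Rays 6.
A team with w wins dominates both others in C(w,2) triples; summing gives 21 + 6 + 15 + 0 + 15 + 10 + 6 + 6 + 1 + 15 = 95 transitive triples.
Total triples C(10,3) = 120, so cyclic triples = 120 − 95 = 25.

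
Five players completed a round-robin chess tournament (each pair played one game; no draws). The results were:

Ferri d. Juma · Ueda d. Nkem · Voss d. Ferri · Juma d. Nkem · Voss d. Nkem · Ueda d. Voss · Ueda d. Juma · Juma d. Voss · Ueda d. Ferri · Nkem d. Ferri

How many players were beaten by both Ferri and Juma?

Ferri beat: Juma.
Juma beat: Nkem, Voss.
No one was beaten by both.

0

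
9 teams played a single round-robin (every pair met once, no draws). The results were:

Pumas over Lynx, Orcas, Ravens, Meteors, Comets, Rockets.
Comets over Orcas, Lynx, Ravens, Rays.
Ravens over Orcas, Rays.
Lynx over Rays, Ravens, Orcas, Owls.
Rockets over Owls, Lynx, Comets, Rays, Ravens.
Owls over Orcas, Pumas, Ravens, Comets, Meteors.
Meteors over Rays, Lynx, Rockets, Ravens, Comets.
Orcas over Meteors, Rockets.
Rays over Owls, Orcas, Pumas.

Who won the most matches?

Win totals: Lynx 4, Comets 4, Ravens 2, Pumas 6, Owls 5, Rockets 5, Meteors 5, Rays 3, Orcas 2.
Pumas leads with 6 wins (next highest: 5).

Pumas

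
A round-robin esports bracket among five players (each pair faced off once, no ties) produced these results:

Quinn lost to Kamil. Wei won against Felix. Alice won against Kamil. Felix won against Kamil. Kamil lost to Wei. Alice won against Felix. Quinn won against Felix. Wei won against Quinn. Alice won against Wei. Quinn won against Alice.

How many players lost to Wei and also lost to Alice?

Wei beat: Quinn, Felix, Kamil.
Alice beat: Felix, Wei, Kamil.
Both beat: Felix, Kamil — 2.

2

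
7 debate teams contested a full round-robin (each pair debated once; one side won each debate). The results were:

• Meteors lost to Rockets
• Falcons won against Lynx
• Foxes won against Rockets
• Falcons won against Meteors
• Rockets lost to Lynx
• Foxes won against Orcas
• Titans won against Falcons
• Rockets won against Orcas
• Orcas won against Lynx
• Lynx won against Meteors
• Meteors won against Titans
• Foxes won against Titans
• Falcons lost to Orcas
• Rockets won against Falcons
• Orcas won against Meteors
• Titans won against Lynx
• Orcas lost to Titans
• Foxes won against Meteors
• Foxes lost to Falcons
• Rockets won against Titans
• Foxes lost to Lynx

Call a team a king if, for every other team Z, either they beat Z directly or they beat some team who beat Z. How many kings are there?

Meteors cannot reach Foxes, Rockets in two steps.
Falcons reaches everyone (king).
Foxes reaches everyone (king).
Rockets reaches everyone (king).
Lynx reaches everyone (king).
Titans reaches everyone (king).
Orcas reaches everyone (king).
Kings: Falcons, Foxes, Rockets, Lynx, Titans, Orcas — 6.

6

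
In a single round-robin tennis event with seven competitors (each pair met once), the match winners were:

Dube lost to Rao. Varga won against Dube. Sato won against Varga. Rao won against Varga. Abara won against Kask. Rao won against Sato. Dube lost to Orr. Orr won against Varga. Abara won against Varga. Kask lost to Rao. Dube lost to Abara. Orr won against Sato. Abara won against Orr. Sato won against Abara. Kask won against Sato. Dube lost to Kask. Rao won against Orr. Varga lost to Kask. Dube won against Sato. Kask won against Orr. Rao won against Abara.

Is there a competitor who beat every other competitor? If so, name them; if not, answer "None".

Rao has 6 wins out of 6 opponents — a perfect record.

Rao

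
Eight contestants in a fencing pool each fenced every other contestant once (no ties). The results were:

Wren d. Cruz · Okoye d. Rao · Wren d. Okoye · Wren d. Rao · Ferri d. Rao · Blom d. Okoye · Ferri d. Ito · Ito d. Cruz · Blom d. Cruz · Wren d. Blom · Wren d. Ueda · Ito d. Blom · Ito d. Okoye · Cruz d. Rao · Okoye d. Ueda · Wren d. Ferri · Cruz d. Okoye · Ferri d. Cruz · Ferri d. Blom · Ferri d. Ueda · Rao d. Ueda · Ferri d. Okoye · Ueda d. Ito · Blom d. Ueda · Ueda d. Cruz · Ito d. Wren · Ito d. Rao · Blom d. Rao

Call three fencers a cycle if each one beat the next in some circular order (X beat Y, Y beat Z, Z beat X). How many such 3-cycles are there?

Win totals: Okoye 2, Ueda 2, Ito 5, Blom 4, Rao 1, Wren 6, Ferri 6, Cruz 2.
A fencer with w wins dominates both others in C(w,2) triples; summing gives 1 + 1 + 10 + 6 + 0 + 15 + 15 + 1 = 49 transitive triples.
Total triples C(8,3) = 56, so cyclic triples = 56 − 49 = 7.

7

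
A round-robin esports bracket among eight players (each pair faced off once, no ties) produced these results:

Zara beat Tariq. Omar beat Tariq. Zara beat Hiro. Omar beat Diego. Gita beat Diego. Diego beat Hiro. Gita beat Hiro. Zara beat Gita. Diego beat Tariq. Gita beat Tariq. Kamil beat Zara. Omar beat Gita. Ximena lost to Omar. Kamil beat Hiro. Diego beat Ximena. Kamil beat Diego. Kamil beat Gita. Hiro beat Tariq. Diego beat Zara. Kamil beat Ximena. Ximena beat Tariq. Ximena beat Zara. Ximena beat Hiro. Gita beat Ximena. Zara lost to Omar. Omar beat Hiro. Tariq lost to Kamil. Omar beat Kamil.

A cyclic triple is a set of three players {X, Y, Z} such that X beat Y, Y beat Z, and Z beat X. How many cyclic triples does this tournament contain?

2

Win totals: Ximena 3, Zara 3, Kamil 6, Gita 4, Tariq 0, Diego 4, Hiro 1, Omar 7.
A player with w wins dominates both others in C(w,2) triples; summing gives 3 + 3 + 15 + 6 + 0 + 6 + 0 + 21 = 54 transitive triples.
Total triples C(8,3) = 56, so cyclic triples = 56 − 54 = 2.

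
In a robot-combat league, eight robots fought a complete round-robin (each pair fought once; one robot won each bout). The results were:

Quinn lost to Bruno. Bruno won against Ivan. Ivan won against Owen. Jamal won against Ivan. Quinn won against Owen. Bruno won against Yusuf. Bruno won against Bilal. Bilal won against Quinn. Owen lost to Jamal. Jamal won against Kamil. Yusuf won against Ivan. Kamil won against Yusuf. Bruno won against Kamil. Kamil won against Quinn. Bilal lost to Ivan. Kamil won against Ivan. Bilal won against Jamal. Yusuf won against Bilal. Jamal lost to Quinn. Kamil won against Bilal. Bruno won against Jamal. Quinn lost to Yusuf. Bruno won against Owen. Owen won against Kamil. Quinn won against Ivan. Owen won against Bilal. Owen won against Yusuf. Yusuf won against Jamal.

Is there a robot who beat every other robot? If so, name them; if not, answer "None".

Bruno

Bruno has 7 wins out of 7 opponents — a perfect record.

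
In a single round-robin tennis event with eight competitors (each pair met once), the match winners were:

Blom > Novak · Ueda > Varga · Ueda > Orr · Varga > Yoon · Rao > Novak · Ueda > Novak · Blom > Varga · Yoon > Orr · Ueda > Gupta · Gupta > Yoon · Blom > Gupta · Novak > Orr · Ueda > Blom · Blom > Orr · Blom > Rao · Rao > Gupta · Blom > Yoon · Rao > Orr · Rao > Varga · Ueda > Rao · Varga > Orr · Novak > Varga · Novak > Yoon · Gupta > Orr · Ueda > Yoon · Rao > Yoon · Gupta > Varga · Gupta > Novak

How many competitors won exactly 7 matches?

Win totals: Blom 6, Ueda 7, Orr 0, Gupta 4, Rao 5, Varga 2, Yoon 1, Novak 3.
Exactly 7: Ueda — 1 competitor.

1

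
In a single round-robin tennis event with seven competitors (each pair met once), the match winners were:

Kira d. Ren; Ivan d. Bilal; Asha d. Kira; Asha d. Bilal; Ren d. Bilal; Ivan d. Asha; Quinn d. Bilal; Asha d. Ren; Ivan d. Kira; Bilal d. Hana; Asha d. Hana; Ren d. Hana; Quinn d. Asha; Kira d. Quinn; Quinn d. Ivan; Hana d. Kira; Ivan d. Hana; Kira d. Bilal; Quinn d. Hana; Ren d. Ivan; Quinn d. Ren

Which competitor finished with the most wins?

Quinn

Win totals: Quinn 5, Kira 3, Asha 4, Ren 3, Bilal 1, Ivan 4, Hana 1.
Quinn leads with 5 wins (next highest: 4).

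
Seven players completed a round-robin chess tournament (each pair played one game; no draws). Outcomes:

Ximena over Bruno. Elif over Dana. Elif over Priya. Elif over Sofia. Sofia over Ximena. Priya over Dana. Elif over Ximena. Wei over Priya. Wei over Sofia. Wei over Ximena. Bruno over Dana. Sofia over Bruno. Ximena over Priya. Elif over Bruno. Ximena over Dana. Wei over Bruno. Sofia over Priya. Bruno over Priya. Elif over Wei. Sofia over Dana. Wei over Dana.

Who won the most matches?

Elif

Win totals: Dana 0, Bruno 2, Priya 1, Elif 6, Wei 5, Sofia 4, Ximena 3.
Elif leads with 6 wins (next highest: 5).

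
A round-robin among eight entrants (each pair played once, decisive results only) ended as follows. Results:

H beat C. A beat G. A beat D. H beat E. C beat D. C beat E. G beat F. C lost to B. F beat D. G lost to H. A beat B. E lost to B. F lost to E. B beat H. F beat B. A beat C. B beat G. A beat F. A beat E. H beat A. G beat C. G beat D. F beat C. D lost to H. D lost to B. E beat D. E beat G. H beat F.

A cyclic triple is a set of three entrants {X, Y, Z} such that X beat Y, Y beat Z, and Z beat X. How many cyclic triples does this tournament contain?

Win totals: A 6, B 5, C 2, D 0, E 3, F 3, G 3, H 6.
An entrant with w wins dominates both others in C(w,2) triples; summing gives 15 + 10 + 1 + 0 + 3 + 3 + 3 + 15 = 50 transitive triples.
Total triples C(8,3) = 56, so cyclic triples = 56 − 50 = 6.

6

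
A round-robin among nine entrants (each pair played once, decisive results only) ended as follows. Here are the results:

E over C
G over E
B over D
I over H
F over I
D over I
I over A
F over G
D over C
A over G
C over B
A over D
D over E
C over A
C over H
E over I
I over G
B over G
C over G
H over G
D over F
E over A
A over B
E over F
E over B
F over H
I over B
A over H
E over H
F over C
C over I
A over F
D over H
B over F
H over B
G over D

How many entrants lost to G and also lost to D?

1

G beat: D, E.
D beat: C, E, F, H, I.
Both beat: E — 1.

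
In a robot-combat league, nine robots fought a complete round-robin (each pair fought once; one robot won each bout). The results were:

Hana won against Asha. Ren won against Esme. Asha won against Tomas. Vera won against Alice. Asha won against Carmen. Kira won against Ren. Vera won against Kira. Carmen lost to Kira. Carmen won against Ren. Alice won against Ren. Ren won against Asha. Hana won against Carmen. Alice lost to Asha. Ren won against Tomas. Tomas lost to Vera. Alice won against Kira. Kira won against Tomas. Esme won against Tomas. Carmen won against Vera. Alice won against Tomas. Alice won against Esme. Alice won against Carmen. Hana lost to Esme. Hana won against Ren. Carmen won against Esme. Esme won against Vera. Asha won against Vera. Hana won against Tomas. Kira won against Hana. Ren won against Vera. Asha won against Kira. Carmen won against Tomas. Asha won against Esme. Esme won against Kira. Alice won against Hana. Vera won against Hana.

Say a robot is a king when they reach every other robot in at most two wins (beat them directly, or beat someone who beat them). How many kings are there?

7

Esme reaches everyone (king).
Asha reaches everyone (king).
Vera reaches everyone (king).
Alice reaches everyone (king).
Ren reaches everyone (king).
Carmen reaches everyone (king).
Kira cannot reach Alice in two steps.
Tomas cannot reach Esme, Asha, Vera, Alice, Ren, Carmen, Kira, Hana in two steps.
Hana reaches everyone (king).
Kings: Esme, Asha, Vera, Alice, Ren, Carmen, Hana — 7.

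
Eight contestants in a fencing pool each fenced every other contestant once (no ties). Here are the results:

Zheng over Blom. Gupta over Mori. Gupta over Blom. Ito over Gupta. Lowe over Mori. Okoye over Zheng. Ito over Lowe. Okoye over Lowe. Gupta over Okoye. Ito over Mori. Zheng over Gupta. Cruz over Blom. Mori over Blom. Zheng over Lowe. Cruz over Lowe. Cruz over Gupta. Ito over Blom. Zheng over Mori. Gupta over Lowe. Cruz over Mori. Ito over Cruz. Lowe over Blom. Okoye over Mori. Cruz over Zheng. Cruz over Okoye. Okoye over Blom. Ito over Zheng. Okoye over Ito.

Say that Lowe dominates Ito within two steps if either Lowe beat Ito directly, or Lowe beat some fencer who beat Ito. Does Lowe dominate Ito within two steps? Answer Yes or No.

No

Lowe did not beat Ito directly.
Lowe beat Blom, Mori, but each of them lost to Ito. No two-step path.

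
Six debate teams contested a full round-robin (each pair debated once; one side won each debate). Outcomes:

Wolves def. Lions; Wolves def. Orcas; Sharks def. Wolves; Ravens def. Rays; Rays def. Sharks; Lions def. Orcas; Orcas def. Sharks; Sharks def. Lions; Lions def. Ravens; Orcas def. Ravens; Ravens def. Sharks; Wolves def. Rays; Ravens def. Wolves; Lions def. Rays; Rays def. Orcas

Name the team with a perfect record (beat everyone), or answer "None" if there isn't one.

None

Highest win total is Wolves with 3 (out of 5 possible).
Wolves lost to Sharks, Ravens, so no team went undefeated.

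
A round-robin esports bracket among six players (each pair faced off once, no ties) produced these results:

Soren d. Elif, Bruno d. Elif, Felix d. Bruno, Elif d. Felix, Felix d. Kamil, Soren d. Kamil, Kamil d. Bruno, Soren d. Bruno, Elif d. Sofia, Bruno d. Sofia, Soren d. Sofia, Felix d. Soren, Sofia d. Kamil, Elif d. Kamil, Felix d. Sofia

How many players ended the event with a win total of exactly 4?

2

Win totals: Felix 4, Soren 4, Sofia 1, Elif 3, Kamil 1, Bruno 2.
Exactly 4: Felix, Soren — 2 players.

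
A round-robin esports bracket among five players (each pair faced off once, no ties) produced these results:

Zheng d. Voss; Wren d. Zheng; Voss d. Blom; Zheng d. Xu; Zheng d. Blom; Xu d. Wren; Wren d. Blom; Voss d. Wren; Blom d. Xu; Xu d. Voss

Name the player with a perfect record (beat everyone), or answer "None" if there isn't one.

None

Highest win total is Zheng with 3 (out of 4 possible).
Zheng lost to Wren, so no player went undefeated.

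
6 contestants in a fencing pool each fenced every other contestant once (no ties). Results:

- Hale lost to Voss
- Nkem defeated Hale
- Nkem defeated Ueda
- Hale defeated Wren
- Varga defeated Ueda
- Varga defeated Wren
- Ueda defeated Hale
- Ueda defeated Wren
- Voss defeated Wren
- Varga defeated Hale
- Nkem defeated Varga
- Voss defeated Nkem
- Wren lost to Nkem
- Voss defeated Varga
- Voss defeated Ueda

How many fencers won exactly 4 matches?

Win totals: Voss 5, Nkem 4, Varga 3, Hale 1, Ueda 2, Wren 0.
Exactly 4: Nkem — 1 fencer.

1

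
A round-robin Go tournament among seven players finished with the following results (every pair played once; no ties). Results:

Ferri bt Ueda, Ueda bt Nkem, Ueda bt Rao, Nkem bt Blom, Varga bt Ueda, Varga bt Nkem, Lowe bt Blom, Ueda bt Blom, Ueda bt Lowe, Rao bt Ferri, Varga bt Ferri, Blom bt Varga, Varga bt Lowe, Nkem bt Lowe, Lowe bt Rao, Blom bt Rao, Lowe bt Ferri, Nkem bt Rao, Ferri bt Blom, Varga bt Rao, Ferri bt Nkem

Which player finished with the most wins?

Win totals: Ferri 3, Nkem 3, Ueda 4, Lowe 3, Varga 5, Blom 2, Rao 1.
Varga leads with 5 wins (next highest: 4).

Varga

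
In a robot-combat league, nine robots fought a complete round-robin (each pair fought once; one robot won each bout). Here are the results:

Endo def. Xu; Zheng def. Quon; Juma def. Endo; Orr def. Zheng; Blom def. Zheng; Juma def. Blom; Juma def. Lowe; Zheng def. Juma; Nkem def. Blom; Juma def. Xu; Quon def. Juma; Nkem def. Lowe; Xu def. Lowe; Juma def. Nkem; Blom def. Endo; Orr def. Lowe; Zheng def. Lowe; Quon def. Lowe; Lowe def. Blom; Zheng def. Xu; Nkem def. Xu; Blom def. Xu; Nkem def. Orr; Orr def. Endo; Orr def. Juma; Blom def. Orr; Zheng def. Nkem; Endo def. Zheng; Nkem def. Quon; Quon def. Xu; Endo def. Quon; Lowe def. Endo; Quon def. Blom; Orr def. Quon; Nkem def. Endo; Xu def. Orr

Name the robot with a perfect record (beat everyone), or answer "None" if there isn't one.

Highest win total is Nkem with 6 (out of 8 possible).
Nkem lost to Juma, Zheng, so no robot went undefeated.

None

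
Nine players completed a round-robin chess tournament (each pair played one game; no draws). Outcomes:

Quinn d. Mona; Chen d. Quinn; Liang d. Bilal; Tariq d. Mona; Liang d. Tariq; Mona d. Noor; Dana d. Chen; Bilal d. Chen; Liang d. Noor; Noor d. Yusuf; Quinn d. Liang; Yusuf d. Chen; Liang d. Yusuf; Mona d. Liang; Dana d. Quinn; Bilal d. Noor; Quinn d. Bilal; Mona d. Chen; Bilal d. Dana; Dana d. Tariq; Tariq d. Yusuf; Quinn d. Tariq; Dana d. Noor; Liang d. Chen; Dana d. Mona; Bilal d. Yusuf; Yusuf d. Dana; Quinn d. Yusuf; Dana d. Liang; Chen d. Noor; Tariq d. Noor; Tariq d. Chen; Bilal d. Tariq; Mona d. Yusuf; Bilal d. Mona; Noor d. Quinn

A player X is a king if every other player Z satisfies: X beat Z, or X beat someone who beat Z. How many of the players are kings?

Quinn reaches everyone (king).
Dana reaches everyone (king).
Bilal reaches everyone (king).
Noor reaches everyone (king).
Mona reaches everyone (king).
Yusuf cannot reach Bilal in two steps.
Tariq cannot reach Bilal in two steps.
Liang reaches everyone (king).
Chen cannot reach Dana in two steps.
Kings: Quinn, Dana, Bilal, Noor, Mona, Liang — 6.

6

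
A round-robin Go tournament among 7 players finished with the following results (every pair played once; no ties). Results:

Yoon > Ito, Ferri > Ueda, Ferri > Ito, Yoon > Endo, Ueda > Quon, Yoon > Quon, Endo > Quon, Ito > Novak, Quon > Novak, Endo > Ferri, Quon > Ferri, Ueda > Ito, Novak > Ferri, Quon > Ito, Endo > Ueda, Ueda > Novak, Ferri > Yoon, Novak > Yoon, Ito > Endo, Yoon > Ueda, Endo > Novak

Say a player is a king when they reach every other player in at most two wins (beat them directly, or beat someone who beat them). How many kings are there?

7

Ueda reaches everyone (king).
Endo reaches everyone (king).
Yoon reaches everyone (king).
Quon reaches everyone (king).
Novak reaches everyone (king).
Ito reaches everyone (king).
Ferri reaches everyone (king).
Kings: Ueda, Endo, Yoon, Quon, Novak, Ito, Ferri — 7.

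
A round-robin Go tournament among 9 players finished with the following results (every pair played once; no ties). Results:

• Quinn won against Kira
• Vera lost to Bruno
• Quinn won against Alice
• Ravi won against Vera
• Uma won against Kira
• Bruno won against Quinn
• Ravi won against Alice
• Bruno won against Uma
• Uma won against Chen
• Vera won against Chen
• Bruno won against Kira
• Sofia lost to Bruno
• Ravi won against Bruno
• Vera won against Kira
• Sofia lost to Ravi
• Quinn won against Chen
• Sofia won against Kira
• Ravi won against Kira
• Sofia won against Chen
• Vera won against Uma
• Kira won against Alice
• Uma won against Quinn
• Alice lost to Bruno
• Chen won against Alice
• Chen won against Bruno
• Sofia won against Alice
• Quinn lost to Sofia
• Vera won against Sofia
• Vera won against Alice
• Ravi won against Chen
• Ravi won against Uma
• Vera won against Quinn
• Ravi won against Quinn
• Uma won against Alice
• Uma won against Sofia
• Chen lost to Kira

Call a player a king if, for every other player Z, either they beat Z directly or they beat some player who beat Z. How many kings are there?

Sofia cannot reach Ravi, Vera, Uma in two steps.
Ravi reaches everyone (king).
Alice cannot reach Sofia, Ravi, Quinn, Vera, Kira, Bruno, Chen, Uma in two steps.
Quinn cannot reach Sofia, Ravi, Vera, Uma in two steps.
Vera cannot reach Ravi in two steps.
Kira cannot reach Sofia, Ravi, Quinn, Vera, Uma in two steps.
Bruno cannot reach Ravi in two steps.
Chen cannot reach Ravi in two steps.
Uma cannot reach Ravi, Vera in two steps.
Kings: Ravi — 1.

1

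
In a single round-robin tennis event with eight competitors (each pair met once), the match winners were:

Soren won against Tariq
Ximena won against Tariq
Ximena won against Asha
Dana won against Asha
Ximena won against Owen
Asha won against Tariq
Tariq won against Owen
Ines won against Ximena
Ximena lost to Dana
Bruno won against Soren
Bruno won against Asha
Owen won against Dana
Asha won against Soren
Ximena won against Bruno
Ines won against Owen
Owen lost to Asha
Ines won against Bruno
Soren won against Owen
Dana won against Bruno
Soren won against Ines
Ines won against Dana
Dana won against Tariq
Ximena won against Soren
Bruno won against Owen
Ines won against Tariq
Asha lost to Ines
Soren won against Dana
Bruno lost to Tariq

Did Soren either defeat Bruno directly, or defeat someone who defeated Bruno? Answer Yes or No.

Soren did not beat Bruno directly.
Soren beat Tariq, Owen, Ines, Dana. Of those, Tariq beat Bruno.

Yes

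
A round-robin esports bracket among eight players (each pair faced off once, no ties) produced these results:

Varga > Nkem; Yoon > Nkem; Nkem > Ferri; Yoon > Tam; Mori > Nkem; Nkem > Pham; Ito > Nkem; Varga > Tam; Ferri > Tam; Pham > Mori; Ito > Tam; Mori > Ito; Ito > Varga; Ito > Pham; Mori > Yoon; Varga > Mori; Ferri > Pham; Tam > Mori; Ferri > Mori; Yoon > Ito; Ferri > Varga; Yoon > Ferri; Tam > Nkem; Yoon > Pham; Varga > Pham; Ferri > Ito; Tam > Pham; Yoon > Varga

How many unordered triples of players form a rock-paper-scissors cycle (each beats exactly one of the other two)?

12

Win totals: Nkem 2, Yoon 6, Ito 4, Ferri 5, Tam 3, Mori 3, Pham 1, Varga 4.
A player with w wins dominates both others in C(w,2) triples; summing gives 1 + 15 + 6 + 10 + 3 + 3 + 0 + 6 = 44 transitive triples.
Total triples C(8,3) = 56, so cyclic triples = 56 − 44 = 12.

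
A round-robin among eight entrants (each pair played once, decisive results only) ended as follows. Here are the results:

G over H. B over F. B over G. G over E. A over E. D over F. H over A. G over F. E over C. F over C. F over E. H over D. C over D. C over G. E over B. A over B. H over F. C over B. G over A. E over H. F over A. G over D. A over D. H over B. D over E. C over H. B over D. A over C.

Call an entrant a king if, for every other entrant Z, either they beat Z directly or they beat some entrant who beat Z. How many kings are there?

7

A reaches everyone (king).
B reaches everyone (king).
C reaches everyone (king).
D cannot reach G in two steps.
E reaches everyone (king).
F reaches everyone (king).
G reaches everyone (king).
H reaches everyone (king).
Kings: A, B, C, E, F, G, H — 7.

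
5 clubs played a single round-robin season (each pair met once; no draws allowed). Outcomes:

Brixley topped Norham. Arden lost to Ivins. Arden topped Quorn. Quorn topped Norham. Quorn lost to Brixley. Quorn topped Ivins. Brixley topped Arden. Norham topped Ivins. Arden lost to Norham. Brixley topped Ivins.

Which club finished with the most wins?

Win totals: Brixley 4, Arden 1, Ivins 1, Norham 2, Quorn 2.
Brixley leads with 4 wins (next highest: 2).

Brixley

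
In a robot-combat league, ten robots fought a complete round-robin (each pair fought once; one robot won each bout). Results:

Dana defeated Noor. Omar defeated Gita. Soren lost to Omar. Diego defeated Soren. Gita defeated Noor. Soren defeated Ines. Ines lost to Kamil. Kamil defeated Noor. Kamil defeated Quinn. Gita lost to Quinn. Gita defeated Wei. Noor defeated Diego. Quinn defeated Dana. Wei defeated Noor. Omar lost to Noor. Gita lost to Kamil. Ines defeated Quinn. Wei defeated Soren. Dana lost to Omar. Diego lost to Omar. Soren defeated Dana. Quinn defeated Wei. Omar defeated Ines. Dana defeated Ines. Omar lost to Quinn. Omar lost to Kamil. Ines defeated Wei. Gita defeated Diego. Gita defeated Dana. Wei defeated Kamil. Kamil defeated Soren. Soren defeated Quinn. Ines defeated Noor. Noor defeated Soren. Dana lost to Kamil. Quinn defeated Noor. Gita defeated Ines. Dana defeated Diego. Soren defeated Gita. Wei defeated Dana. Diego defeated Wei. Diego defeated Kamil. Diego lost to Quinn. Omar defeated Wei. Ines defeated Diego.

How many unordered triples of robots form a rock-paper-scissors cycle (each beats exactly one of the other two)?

Win totals: Kamil 7, Soren 4, Gita 5, Noor 3, Quinn 6, Wei 4, Omar 6, Dana 3, Ines 4, Diego 3.
A robot with w wins dominates both others in C(w,2) triples; summing gives 21 + 6 + 10 + 3 + 15 + 6 + 15 + 3 + 6 + 3 = 88 transitive triples.
Total triples C(10,3) = 120, so cyclic triples = 120 − 88 = 32.

32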